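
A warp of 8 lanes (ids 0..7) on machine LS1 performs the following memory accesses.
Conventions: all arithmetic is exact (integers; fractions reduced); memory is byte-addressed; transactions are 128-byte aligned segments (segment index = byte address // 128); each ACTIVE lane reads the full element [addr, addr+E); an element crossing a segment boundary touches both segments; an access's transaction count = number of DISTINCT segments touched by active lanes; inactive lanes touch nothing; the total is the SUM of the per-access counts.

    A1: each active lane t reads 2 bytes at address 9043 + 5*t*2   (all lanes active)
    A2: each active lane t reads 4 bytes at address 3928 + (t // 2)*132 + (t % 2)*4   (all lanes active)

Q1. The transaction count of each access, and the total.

A1: 2 transactions
A2: 4 transactions

Answer: 2,4; total 6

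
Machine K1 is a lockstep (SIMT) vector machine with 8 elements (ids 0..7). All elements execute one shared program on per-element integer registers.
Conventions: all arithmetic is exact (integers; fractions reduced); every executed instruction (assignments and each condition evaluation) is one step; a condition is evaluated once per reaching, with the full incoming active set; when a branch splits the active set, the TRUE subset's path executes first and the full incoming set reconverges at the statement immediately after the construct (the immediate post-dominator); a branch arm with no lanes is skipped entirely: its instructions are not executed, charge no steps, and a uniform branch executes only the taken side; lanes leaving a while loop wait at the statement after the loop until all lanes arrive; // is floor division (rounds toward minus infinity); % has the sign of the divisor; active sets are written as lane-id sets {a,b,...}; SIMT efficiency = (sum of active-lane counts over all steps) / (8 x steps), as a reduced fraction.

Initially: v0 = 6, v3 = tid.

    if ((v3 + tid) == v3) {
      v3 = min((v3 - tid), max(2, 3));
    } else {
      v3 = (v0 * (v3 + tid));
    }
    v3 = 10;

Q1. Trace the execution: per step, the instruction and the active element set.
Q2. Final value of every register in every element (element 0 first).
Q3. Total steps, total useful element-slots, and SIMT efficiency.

step 0: eval ((v3 + tid) == v3)      {0,1,2,3,4,5,6,7}
step 1: v3 <- min((v3 - tid), max(2, 3)) {0}
step 2: v3 <- (v0 * (v3 + tid))      {1,2,3,4,5,6,7}
step 3: v3 <- 10                     {0,1,2,3,4,5,6,7}

Answer: 4 steps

v0: 6,6,6,6,6,6,6,6
v3: 10,10,10,10,10,10,10,10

steps = 4; useful = 24; efficiency = 24/32 = 3/4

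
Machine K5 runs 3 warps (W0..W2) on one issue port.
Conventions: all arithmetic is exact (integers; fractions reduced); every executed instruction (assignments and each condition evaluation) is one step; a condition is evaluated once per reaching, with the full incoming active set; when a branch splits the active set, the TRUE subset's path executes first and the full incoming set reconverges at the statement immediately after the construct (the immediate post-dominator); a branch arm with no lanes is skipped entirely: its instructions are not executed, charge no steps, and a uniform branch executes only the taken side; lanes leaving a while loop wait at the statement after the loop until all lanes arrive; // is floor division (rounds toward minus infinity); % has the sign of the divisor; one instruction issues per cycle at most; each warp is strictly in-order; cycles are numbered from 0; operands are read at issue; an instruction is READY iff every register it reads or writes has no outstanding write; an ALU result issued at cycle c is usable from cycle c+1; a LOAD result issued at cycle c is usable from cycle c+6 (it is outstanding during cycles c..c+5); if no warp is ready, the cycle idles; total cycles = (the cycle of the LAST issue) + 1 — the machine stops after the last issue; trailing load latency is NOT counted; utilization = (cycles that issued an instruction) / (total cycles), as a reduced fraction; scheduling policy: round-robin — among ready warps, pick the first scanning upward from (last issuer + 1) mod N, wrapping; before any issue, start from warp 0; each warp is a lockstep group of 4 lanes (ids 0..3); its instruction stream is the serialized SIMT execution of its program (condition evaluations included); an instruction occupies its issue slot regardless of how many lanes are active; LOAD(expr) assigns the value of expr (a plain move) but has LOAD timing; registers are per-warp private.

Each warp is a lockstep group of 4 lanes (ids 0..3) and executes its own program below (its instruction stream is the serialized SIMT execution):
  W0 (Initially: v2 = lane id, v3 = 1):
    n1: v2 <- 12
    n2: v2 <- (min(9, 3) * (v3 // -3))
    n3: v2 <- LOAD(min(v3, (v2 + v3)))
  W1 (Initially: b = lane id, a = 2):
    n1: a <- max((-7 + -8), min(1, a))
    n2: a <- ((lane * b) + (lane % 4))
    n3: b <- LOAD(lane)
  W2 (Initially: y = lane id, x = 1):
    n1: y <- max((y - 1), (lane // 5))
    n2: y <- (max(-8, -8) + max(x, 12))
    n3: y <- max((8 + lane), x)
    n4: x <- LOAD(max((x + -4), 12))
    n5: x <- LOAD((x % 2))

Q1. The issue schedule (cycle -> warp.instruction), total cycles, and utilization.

cycle 0: W0.I0
cycle 1: W1.I0
cycle 2: W2.I0
cycle 3: W0.I1
cycle 4: W1.I1
cycle 5: W2.I1
cycle 6: W0.I2
cycle 7: W1.I2
cycle 8: W2.I2
cycle 9: W2.I3
cycle 10: idle
cycle 11: idle
cycle 12: idle
cycle 13: idle
cycle 14: idle
cycle 15: W2.I4

Answer: 16 cycles, utilization 11/16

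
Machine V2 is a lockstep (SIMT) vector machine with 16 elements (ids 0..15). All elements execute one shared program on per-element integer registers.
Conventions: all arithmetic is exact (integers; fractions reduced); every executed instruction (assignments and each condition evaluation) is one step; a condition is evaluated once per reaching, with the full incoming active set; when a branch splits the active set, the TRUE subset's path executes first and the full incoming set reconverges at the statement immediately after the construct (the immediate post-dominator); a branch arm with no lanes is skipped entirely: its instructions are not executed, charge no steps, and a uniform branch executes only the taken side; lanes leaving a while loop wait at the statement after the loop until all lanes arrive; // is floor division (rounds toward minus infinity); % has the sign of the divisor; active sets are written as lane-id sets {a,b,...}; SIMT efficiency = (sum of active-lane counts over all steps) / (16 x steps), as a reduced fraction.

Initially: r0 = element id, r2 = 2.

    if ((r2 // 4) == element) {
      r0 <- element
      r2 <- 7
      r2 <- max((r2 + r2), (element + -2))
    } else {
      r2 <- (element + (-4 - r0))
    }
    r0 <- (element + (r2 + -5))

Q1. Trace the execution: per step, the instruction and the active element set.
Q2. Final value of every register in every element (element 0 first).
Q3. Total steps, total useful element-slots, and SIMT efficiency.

step 0: eval ((r2 // 4) == element)  {0,1,2,3,4,5,6,7,8,9,10,11,12,13,14,15}
step 1: r0 <- element                {0}
step 2: r2 <- 7                      {0}
step 3: r2 <- max((r2 + r2), (element + -2)) {0}
step 4: r2 <- (element + (-4 - r0))  {1,2,3,4,5,6,7,8,9,10,11,12,13,14,15}
step 5: r0 <- (element + (r2 + -5))  {0,1,2,3,4,5,6,7,8,9,10,11,12,13,14,15}

Answer: 6 steps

r0: 9,-8,-7,-6,-5,-4,-3,-2,-1,0,1,2,3,4,5,6
r2: 14,-4,-4,-4,-4,-4,-4,-4,-4,-4,-4,-4,-4,-4,-4,-4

steps = 6; useful = 50; efficiency = 50/96 = 25/48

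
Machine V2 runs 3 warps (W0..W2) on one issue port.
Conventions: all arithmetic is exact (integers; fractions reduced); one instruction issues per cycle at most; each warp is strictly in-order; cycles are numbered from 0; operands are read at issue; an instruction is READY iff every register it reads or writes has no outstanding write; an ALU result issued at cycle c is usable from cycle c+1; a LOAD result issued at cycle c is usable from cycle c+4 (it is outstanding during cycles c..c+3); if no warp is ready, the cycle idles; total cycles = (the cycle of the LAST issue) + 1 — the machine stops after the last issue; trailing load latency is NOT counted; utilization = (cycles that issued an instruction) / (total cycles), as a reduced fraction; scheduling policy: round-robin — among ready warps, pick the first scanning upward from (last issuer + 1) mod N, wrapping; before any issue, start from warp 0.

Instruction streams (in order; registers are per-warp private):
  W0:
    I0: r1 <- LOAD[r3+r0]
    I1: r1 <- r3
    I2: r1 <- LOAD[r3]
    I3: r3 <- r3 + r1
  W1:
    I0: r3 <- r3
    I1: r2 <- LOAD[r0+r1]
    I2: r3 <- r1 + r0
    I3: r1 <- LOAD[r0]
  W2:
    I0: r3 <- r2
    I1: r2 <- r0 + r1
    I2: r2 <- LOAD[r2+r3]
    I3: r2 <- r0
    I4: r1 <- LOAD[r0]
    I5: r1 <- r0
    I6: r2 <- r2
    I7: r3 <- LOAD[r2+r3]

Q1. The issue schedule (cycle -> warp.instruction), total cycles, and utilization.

cycle 0: W0.I0
cycle 1: W1.I0
cycle 2: W2.I0
cycle 3: W1.I1
cycle 4: W2.I1
cycle 5: W0.I1
cycle 6: W1.I2
cycle 7: W2.I2
cycle 8: W0.I2
cycle 9: W1.I3
cycle 10: idle
cycle 11: W2.I3
cycle 12: W0.I3
cycle 13: W2.I4
cycle 14: idle
cycle 15: idle
cycle 16: idle
cycle 17: W2.I5
cycle 18: W2.I6
cycle 19: W2.I7

Answer: 20 cycles, utilization 4/5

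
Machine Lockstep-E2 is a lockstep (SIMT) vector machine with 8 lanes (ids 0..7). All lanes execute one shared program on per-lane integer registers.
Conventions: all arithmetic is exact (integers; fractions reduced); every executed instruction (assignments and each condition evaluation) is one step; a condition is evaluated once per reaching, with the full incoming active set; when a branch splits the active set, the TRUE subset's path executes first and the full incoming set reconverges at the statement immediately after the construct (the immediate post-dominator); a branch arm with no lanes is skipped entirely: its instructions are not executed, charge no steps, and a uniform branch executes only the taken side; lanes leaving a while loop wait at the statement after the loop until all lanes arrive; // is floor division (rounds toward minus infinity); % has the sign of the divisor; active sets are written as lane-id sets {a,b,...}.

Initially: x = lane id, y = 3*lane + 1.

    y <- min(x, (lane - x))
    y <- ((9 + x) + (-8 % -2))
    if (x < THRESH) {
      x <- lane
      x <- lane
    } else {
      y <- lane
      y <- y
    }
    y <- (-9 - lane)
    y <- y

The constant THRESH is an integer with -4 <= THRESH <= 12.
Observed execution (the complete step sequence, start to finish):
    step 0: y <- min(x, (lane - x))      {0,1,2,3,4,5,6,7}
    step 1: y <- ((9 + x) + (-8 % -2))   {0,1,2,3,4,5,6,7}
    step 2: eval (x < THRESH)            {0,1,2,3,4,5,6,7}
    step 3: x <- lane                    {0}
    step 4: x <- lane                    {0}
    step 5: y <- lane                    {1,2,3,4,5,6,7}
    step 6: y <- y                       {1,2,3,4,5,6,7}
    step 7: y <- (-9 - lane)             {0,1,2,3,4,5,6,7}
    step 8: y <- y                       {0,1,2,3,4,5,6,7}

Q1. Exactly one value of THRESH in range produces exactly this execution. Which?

Answer: THRESH = 1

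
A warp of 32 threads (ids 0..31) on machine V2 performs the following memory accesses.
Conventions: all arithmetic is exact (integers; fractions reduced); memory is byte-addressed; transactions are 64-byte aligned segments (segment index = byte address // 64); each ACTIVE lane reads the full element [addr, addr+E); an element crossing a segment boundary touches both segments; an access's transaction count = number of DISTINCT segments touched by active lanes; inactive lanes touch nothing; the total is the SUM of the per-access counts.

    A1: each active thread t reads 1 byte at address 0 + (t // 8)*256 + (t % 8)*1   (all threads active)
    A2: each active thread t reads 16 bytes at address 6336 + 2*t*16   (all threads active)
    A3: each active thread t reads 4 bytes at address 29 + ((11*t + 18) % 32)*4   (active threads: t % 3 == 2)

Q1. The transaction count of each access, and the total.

A1: 4 transactions
A2: 16 transactions
A3: 2 transactions

Answer: 4,16,2; total 22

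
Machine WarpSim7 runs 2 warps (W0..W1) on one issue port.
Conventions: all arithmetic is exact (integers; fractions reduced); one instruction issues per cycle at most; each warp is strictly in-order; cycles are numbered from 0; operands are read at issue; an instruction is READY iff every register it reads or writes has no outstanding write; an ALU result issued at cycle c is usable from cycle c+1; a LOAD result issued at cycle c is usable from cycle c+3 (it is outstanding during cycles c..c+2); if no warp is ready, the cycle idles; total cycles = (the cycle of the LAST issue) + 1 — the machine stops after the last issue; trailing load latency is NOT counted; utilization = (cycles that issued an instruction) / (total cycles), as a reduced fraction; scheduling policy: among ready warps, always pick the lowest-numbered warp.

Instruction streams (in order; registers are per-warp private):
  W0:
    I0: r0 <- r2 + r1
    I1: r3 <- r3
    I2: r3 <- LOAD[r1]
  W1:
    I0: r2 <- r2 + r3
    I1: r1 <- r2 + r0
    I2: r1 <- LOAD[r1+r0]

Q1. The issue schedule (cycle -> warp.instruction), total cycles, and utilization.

cycle 0: W0.I0
cycle 1: W0.I1
cycle 2: W0.I2
cycle 3: W1.I0
cycle 4: W1.I1
cycle 5: W1.I2

Answer: 6 cycles, utilization 1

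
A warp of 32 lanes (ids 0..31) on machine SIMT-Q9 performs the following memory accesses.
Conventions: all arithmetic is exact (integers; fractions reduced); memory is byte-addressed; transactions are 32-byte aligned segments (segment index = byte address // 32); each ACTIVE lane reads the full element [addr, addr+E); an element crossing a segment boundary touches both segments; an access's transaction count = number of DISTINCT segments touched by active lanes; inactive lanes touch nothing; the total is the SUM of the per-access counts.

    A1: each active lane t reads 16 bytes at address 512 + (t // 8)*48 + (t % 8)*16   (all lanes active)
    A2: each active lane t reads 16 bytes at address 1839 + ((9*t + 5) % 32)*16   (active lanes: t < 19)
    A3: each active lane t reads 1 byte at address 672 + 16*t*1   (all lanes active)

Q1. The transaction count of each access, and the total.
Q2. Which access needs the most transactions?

A1: 9 transactions
A2: 17 transactions
A3: 16 transactions

Answer: 9,17,16; total 42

Answer: A2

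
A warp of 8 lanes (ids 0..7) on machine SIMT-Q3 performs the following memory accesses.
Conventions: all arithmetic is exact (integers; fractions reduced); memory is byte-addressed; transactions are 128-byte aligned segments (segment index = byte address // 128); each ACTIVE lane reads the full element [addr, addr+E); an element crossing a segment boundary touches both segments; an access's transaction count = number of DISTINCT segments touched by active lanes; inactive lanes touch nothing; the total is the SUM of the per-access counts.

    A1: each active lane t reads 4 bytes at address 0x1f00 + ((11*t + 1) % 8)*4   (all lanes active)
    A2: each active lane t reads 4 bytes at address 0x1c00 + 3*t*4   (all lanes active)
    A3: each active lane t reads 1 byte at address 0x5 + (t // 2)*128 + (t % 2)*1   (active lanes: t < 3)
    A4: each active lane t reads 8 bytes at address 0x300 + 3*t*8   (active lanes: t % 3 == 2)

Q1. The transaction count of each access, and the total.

A1: 1 transaction
A2: 1 transaction
A3: 2 transactions
A4: 1 transaction

Answer: 1,1,2,1; total 5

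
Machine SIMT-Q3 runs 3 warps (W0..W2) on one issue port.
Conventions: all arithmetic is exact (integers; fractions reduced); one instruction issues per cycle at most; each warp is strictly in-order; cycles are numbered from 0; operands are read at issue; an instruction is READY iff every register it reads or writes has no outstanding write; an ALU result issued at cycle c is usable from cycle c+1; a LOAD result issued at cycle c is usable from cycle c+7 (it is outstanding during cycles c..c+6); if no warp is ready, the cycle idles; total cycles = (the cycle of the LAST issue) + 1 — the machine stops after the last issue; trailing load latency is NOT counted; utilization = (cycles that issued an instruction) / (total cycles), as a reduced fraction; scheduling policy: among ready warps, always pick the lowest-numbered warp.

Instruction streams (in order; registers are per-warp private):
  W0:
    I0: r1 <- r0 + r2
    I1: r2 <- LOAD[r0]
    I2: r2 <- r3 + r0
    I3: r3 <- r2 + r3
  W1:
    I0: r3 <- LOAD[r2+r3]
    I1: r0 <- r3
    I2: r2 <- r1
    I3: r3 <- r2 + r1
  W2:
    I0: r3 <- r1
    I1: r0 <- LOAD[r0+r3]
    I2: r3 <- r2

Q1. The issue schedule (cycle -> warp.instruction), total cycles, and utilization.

cycle 0: W0.I0
cycle 1: W0.I1
cycle 2: W1.I0
cycle 3: W2.I0
cycle 4: W2.I1
cycle 5: W2.I2
cycle 6: idle
cycle 7: idle
cycle 8: W0.I2
cycle 9: W0.I3
cycle 10: W1.I1
cycle 11: W1.I2
cycle 12: W1.I3

Answer: 13 cycles, utilization 11/13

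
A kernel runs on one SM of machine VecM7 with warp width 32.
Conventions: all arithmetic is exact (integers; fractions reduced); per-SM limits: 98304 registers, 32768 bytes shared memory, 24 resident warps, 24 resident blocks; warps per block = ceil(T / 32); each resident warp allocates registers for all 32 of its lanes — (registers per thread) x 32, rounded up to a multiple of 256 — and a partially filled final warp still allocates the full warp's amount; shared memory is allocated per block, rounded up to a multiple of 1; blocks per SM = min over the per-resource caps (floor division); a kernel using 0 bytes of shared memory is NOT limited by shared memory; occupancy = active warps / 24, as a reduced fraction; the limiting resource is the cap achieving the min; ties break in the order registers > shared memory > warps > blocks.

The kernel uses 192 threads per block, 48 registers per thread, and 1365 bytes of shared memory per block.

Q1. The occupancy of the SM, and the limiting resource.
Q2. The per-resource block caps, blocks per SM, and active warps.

Answer: occupancy 1, limited by warps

registers: 10 blocks
shared memory: 24 blocks
warps: 4 blocks
blocks: 24 blocks

Answer: 4 blocks, 24 active warps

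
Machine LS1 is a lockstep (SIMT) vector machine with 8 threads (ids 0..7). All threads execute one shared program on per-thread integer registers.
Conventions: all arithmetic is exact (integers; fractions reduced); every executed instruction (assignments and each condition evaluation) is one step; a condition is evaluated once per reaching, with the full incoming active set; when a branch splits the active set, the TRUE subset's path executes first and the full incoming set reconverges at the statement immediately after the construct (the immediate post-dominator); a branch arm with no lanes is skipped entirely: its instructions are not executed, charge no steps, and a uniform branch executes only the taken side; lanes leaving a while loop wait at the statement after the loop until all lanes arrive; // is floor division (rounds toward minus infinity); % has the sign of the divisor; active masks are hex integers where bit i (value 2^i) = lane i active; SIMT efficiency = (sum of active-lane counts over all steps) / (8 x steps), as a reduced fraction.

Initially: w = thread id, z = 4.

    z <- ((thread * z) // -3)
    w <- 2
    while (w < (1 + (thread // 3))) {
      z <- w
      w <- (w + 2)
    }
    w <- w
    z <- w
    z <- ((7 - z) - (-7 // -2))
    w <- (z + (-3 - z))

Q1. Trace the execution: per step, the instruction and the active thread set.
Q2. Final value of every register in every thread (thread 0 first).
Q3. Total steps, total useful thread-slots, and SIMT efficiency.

step 0: z <- ((thread * z) // -3)    0xff
step 1: w <- 2                       0xff
step 2: eval (w < (1 + (thread // 3))) 0xff
step 3: z <- w                       0xc0
step 4: w <- (w + 2)                 0xc0
step 5: eval (w < (1 + (thread // 3))) 0xc0
step 6: w <- w                       0xff
step 7: z <- w                       0xff
step 8: z <- ((7 - z) - (-7 // -2))  0xff
step 9: w <- (z + (-3 - z))          0xff

Answer: 10 steps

w: -3,-3,-3,-3,-3,-3,-3,-3
z: 2,2,2,2,2,2,0,0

steps = 10; useful = 62; efficiency = 62/80 = 31/40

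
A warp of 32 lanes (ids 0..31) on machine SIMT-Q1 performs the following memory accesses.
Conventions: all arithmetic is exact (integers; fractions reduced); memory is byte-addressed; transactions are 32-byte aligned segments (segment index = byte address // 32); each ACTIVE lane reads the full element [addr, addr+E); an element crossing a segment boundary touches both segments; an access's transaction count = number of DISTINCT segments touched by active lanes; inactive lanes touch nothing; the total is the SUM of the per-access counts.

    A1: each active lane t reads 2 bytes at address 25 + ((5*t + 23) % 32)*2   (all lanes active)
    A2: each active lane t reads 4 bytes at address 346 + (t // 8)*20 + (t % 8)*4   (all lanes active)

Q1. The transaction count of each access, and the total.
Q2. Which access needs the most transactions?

A1: 3 transactions
A2: 4 transactions

Answer: 3,4; total 7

Answer: A2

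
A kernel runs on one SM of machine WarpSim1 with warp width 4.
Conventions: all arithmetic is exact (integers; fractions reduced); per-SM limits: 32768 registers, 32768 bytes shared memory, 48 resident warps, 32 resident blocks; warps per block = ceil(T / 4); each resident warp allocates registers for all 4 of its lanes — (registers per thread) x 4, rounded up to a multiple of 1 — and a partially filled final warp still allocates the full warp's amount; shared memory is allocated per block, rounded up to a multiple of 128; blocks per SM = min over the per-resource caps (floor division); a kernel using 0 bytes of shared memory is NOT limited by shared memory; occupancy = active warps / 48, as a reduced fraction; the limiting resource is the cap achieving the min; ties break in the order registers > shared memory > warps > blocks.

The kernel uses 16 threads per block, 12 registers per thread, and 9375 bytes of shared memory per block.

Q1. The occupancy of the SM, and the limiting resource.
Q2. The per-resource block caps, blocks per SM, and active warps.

Answer: occupancy 1/4, limited by shared memory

registers: 170 blocks
shared memory: 3 blocks
warps: 12 blocks
blocks: 32 blocks

Answer: 3 blocks, 12 active warps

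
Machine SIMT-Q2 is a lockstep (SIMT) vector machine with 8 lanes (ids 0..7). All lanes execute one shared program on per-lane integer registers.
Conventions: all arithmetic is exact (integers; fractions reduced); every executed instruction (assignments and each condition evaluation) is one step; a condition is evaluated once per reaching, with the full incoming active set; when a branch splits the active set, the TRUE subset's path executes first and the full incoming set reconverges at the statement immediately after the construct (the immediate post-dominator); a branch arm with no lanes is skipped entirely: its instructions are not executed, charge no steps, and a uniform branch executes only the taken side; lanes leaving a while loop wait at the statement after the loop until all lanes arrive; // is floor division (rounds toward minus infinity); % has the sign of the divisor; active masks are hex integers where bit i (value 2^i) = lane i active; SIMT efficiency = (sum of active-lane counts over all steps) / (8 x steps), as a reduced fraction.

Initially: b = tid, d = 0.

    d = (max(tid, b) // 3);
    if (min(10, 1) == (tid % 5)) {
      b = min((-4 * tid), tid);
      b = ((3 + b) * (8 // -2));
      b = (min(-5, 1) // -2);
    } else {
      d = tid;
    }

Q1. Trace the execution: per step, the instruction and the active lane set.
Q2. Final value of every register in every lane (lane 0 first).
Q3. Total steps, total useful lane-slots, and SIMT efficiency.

step 0: d <- (max(tid, b) // 3)      0xff
step 1: eval (min(10, 1) == (tid % 5)) 0xff
step 2: b <- min((-4 * tid), tid)    0x42
step 3: b <- ((3 + b) * (8 // -2))   0x42
step 4: b <- (min(-5, 1) // -2)      0x42
step 5: d <- tid                     0xbd

Answer: 6 steps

b: 0,2,2,3,4,5,2,7
d: 0,0,2,3,4,5,2,7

steps = 6; useful = 28; efficiency = 28/48 = 7/12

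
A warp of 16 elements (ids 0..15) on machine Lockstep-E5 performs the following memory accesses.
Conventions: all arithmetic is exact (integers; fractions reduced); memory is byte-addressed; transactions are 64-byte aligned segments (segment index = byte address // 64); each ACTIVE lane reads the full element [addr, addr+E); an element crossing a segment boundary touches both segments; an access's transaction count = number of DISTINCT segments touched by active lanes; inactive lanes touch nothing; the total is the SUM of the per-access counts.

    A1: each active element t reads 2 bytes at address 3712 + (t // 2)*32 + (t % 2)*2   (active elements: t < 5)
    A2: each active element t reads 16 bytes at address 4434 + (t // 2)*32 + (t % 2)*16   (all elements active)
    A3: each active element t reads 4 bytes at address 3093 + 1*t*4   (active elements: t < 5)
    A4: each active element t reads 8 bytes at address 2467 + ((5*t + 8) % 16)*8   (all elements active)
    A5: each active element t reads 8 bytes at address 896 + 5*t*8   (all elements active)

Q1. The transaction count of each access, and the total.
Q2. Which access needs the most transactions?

A1: 2 transactions
A2: 5 transactions
A3: 1 transaction
A4: 3 transactions
A5: 10 transactions

Answer: 2,5,1,3,10; total 21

Answer: A5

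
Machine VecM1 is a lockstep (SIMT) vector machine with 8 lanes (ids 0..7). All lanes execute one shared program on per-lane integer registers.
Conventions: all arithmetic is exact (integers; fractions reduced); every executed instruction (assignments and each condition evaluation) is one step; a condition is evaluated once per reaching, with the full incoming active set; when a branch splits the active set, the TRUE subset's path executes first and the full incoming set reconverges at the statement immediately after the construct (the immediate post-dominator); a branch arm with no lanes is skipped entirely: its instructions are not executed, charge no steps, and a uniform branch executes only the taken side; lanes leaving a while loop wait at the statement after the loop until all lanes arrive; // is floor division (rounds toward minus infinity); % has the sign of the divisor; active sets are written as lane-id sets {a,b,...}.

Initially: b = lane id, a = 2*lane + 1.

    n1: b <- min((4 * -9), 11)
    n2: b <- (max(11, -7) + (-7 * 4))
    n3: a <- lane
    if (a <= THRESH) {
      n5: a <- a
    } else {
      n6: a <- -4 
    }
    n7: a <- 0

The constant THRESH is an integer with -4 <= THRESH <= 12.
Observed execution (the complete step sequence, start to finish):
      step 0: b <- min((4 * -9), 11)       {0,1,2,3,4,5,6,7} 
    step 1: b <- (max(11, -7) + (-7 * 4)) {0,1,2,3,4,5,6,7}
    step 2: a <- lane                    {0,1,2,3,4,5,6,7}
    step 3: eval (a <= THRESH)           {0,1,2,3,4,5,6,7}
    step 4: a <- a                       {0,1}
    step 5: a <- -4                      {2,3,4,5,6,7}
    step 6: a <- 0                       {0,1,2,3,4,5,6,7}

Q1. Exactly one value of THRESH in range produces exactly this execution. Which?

Answer: THRESH = 1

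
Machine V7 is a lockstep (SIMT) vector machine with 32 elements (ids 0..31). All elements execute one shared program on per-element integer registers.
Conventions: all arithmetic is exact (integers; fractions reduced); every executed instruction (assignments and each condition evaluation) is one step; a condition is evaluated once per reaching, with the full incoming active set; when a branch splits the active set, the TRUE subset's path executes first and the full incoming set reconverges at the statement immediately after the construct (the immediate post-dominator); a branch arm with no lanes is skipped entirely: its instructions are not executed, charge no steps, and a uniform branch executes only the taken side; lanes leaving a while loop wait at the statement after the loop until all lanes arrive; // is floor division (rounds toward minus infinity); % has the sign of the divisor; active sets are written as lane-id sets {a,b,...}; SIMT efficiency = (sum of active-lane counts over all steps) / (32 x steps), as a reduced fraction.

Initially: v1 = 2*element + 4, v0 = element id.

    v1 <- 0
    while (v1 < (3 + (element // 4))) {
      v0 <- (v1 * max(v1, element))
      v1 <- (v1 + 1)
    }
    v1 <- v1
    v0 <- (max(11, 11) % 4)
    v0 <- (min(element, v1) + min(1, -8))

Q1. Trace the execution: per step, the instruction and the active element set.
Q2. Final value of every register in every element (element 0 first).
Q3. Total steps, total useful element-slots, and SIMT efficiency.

step 0: v1 <- 0                      {0,1,2,3,4,5,6,7,8,9,10,11,12,13,14,15,16,17,18,19,20,21,22,23,24,25,26,27,28,29,30,31}
step 1: eval (v1 < (3 + (element // 4))) {0,1,2,3,4,5,6,7,8,9,10,11,12,13,14,15,16,17,18,19,20,21,22,23,24,25,26,27,28,29,30,31}
step 2: v0 <- (v1 * max(v1, element)) {0,1,2,3,4,5,6,7,8,9,10,11,12,13,14,15,16,17,18,19,20,21,22,23,24,25,26,27,28,29,30,31}
step 3: v1 <- (v1 + 1)               {0,1,2,3,4,5,6,7,8,9,10,11,12,13,14,15,16,17,18,19,20,21,22,23,24,25,26,27,28,29,30,31}
step 4: eval (v1 < (3 + (element // 4))) {0,1,2,3,4,5,6,7,8,9,10,11,12,13,14,15,16,17,18,19,20,21,22,23,24,25,26,27,28,29,30,31}
step 5: v0 <- (v1 * max(v1, element)) {0,1,2,3,4,5,6,7,8,9,10,11,12,13,14,15,16,17,18,19,20,21,22,23,24,25,26,27,28,29,30,31}
step 6: v1 <- (v1 + 1)               {0,1,2,3,4,5,6,7,8,9,10,11,12,13,14,15,16,17,18,19,20,21,22,23,24,25,26,27,28,29,30,31}
step 7: eval (v1 < (3 + (element // 4))) {0,1,2,3,4,5,6,7,8,9,10,11,12,13,14,15,16,17,18,19,20,21,22,23,24,25,26,27,28,29,30,31}
step 8: v0 <- (v1 * max(v1, element)) {0,1,2,3,4,5,6,7,8,9,10,11,12,13,14,15,16,17,18,19,20,21,22,23,24,25,26,27,28,29,30,31}
step 9: v1 <- (v1 + 1)               {0,1,2,3,4,5,6,7,8,9,10,11,12,13,14,15,16,17,18,19,20,21,22,23,24,25,26,27,28,29,30,31}
step 10: eval (v1 < (3 + (element // 4))) {0,1,2,3,4,5,6,7,8,9,10,11,12,13,14,15,16,17,18,19,20,21,22,23,24,25,26,27,28,29,30,31}
step 11: v0 <- (v1 * max(v1, element)) {4,5,6,7,8,9,10,11,12,13,14,15,16,17,18,19,20,21,22,23,24,25,26,27,28,29,30,31}
step 12: v1 <- (v1 + 1)               {4,5,6,7,8,9,10,11,12,13,14,15,16,17,18,19,20,21,22,23,24,25,26,27,28,29,30,31}
step 13: eval (v1 < (3 + (element // 4))) {4,5,6,7,8,9,10,11,12,13,14,15,16,17,18,19,20,21,22,23,24,25,26,27,28,29,30,31}
step 14: v0 <- (v1 * max(v1, element)) {8,9,10,11,12,13,14,15,16,17,18,19,20,21,22,23,24,25,26,27,28,29,30,31}
step 15: v1 <- (v1 + 1)               {8,9,10,11,12,13,14,15,16,17,18,19,20,21,22,23,24,25,26,27,28,29,30,31}
step 16: eval (v1 < (3 + (element // 4))) {8,9,10,11,12,13,14,15,16,17,18,19,20,21,22,23,24,25,26,27,28,29,30,31}
step 17: v0 <- (v1 * max(v1, element)) {12,13,14,15,16,17,18,19,20,21,22,23,24,25,26,27,28,29,30,31}
step 18: v1 <- (v1 + 1)               {12,13,14,15,16,17,18,19,20,21,22,23,24,25,26,27,28,29,30,31}
step 19: eval (v1 < (3 + (element // 4))) {12,13,14,15,16,17,18,19,20,21,22,23,24,25,26,27,28,29,30,31}
step 20: v0 <- (v1 * max(v1, element)) {16,17,18,19,20,21,22,23,24,25,26,27,28,29,30,31}
step 21: v1 <- (v1 + 1)               {16,17,18,19,20,21,22,23,24,25,26,27,28,29,30,31}
step 22: eval (v1 < (3 + (element // 4))) {16,17,18,19,20,21,22,23,24,25,26,27,28,29,30,31}
step 23: v0 <- (v1 * max(v1, element)) {20,21,22,23,24,25,26,27,28,29,30,31}
step 24: v1 <- (v1 + 1)               {20,21,22,23,24,25,26,27,28,29,30,31}
step 25: eval (v1 < (3 + (element // 4))) {20,21,22,23,24,25,26,27,28,29,30,31}
step 26: v0 <- (v1 * max(v1, element)) {24,25,26,27,28,29,30,31}
step 27: v1 <- (v1 + 1)               {24,25,26,27,28,29,30,31}
step 28: eval (v1 < (3 + (element // 4))) {24,25,26,27,28,29,30,31}
step 29: v0 <- (v1 * max(v1, element)) {28,29,30,31}
step 30: v1 <- (v1 + 1)               {28,29,30,31}
step 31: eval (v1 < (3 + (element // 4))) {28,29,30,31}
step 32: v1 <- v1                     {0,1,2,3,4,5,6,7,8,9,10,11,12,13,14,15,16,17,18,19,20,21,22,23,24,25,26,27,28,29,30,31}
step 33: v0 <- (max(11, 11) % 4)      {0,1,2,3,4,5,6,7,8,9,10,11,12,13,14,15,16,17,18,19,20,21,22,23,24,25,26,27,28,29,30,31}
step 34: v0 <- (min(element, v1) + min(1, -8)) {0,1,2,3,4,5,6,7,8,9,10,11,12,13,14,15,16,17,18,19,20,21,22,23,24,25,26,27,28,29,30,31}

Answer: 35 steps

v1: 3,3,3,3,4,4,4,4,5,5,5,5,6,6,6,6,7,7,7,7,8,8,8,8,9,9,9,9,10,10,10,10
v0: -8,-7,-6,-5,-4,-4,-4,-4,-3,-3,-3,-3,-2,-2,-2,-2,-1,-1,-1,-1,0,0,0,0,1,1,1,1,2,2,2,2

steps = 35; useful = 784; efficiency = 784/1120 = 7/10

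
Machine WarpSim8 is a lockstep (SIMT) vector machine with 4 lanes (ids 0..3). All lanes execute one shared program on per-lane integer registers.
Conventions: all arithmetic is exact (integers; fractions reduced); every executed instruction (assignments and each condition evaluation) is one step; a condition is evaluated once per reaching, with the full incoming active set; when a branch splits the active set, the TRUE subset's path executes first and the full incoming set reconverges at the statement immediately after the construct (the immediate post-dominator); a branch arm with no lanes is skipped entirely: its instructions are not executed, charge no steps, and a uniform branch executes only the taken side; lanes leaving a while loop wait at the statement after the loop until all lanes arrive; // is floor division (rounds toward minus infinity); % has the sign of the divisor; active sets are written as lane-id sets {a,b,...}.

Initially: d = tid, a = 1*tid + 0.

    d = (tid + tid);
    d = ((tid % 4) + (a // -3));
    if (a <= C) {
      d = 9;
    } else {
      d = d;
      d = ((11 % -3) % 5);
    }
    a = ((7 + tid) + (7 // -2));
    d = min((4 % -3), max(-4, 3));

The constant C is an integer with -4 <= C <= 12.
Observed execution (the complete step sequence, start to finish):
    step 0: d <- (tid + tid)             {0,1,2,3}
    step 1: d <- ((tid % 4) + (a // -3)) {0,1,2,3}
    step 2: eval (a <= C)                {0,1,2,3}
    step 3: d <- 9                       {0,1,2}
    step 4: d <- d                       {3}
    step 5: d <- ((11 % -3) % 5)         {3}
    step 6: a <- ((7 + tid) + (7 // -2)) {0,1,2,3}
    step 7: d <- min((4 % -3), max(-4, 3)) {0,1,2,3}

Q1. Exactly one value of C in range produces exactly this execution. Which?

Answer: C = 2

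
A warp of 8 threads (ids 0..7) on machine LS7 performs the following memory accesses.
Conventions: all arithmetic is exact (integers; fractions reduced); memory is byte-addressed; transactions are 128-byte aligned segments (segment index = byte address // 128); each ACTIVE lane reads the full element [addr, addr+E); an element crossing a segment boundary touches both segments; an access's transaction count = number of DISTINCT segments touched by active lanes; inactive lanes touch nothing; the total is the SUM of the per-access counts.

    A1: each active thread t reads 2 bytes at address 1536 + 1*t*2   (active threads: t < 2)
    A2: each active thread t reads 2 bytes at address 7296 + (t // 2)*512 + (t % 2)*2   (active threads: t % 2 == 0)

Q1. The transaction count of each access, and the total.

A1: 1 transaction
A2: 4 transactions

Answer: 1,4; total 5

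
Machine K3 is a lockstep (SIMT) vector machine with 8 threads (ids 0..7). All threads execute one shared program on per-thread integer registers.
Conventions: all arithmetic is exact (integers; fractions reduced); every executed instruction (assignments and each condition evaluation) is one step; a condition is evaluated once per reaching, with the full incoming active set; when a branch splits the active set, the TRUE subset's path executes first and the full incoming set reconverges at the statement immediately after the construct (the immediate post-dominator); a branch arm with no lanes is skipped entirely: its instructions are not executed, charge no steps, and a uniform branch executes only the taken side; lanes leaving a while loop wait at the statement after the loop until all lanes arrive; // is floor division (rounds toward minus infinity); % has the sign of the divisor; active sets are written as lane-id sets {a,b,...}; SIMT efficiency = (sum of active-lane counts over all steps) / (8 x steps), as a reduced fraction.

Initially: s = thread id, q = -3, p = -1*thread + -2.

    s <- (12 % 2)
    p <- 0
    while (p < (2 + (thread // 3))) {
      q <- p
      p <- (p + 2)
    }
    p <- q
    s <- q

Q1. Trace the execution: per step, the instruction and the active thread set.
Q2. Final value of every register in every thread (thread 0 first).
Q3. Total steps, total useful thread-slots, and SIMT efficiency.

step 0: s <- (12 % 2)                {0,1,2,3,4,5,6,7}
step 1: p <- 0                       {0,1,2,3,4,5,6,7}
step 2: eval (p < (2 + (thread // 3))) {0,1,2,3,4,5,6,7}
step 3: q <- p                       {0,1,2,3,4,5,6,7}
step 4: p <- (p + 2)                 {0,1,2,3,4,5,6,7}
step 5: eval (p < (2 + (thread // 3))) {0,1,2,3,4,5,6,7}
step 6: q <- p                       {3,4,5,6,7}
step 7: p <- (p + 2)                 {3,4,5,6,7}
step 8: eval (p < (2 + (thread // 3))) {3,4,5,6,7}
step 9: p <- q                       {0,1,2,3,4,5,6,7}
step 10: s <- q                       {0,1,2,3,4,5,6,7}

Answer: 11 steps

s: 0,0,0,2,2,2,2,2
q: 0,0,0,2,2,2,2,2
p: 0,0,0,2,2,2,2,2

steps = 11; useful = 79; efficiency = 79/88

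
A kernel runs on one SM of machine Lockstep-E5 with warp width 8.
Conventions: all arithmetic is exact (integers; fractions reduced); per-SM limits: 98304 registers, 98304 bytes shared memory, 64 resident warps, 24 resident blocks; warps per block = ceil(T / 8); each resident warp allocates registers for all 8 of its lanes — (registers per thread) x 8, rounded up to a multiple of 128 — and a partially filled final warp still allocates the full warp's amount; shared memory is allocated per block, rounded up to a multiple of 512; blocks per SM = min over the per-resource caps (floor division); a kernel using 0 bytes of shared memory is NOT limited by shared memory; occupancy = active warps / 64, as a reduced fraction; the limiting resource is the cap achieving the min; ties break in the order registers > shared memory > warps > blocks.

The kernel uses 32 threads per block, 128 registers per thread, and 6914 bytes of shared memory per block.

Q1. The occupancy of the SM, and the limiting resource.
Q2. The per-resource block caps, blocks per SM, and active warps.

Answer: occupancy 13/16, limited by shared memory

registers: 24 blocks
shared memory: 13 blocks
warps: 16 blocks
blocks: 24 blocks

Answer: 13 blocks, 52 active warps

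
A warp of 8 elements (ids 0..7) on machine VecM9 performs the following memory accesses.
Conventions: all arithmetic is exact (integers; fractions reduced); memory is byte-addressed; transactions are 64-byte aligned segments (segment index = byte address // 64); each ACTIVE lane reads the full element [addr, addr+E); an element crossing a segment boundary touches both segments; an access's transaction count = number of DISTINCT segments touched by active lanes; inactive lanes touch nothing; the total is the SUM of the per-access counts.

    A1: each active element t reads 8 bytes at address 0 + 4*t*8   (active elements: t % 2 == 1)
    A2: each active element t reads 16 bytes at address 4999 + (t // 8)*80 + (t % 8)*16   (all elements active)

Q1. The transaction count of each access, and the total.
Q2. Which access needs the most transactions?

A1: 4 transactions
A2: 3 transactions

Answer: 4,3; total 7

Answer: A1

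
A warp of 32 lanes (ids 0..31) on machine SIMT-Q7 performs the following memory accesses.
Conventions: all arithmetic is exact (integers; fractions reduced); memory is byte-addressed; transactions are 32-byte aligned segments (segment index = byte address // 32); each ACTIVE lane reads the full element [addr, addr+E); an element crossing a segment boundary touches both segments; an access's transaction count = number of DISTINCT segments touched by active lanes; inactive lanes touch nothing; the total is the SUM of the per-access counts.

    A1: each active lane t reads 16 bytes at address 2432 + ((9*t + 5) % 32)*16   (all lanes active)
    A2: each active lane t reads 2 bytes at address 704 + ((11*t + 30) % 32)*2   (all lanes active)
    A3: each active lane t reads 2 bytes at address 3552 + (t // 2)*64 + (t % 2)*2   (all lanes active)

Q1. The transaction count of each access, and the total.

A1: 16 transactions
A2: 2 transactions
A3: 16 transactions

Answer: 16,2,16; total 34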